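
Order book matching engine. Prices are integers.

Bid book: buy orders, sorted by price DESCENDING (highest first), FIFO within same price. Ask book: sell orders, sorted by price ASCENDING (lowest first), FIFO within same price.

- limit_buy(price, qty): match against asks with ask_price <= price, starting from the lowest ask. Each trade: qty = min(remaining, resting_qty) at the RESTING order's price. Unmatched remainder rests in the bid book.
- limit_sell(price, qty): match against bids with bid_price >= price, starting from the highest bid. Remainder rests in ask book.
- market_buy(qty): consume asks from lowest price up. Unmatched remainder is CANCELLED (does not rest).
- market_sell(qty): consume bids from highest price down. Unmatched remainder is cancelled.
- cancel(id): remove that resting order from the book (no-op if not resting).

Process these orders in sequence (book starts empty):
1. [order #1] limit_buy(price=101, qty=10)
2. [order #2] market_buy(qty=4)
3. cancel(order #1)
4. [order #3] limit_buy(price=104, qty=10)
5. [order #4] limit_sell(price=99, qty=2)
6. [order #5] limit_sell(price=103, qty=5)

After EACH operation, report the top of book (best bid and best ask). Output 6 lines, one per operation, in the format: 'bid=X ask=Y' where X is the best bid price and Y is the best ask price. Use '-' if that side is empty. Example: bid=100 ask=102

Answer: bid=101 ask=-
bid=101 ask=-
bid=- ask=-
bid=104 ask=-
bid=104 ask=-
bid=104 ask=-

Derivation:
After op 1 [order #1] limit_buy(price=101, qty=10): fills=none; bids=[#1:10@101] asks=[-]
After op 2 [order #2] market_buy(qty=4): fills=none; bids=[#1:10@101] asks=[-]
After op 3 cancel(order #1): fills=none; bids=[-] asks=[-]
After op 4 [order #3] limit_buy(price=104, qty=10): fills=none; bids=[#3:10@104] asks=[-]
After op 5 [order #4] limit_sell(price=99, qty=2): fills=#3x#4:2@104; bids=[#3:8@104] asks=[-]
After op 6 [order #5] limit_sell(price=103, qty=5): fills=#3x#5:5@104; bids=[#3:3@104] asks=[-]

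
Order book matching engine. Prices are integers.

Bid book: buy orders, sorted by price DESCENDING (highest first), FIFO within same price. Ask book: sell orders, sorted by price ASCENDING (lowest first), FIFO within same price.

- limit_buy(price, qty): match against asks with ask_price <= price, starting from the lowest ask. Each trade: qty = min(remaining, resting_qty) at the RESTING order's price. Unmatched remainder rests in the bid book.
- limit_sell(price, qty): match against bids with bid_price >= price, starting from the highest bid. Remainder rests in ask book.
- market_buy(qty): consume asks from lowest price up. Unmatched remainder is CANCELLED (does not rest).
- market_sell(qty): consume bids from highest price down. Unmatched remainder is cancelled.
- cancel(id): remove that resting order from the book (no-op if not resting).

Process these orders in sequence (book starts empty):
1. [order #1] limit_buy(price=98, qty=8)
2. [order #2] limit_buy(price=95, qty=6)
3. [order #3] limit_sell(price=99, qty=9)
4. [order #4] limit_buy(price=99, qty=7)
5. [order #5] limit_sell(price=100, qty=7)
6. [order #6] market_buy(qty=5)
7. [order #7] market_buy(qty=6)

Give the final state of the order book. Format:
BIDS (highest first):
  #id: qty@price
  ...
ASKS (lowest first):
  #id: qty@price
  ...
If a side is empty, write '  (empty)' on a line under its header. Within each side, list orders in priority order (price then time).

After op 1 [order #1] limit_buy(price=98, qty=8): fills=none; bids=[#1:8@98] asks=[-]
After op 2 [order #2] limit_buy(price=95, qty=6): fills=none; bids=[#1:8@98 #2:6@95] asks=[-]
After op 3 [order #3] limit_sell(price=99, qty=9): fills=none; bids=[#1:8@98 #2:6@95] asks=[#3:9@99]
After op 4 [order #4] limit_buy(price=99, qty=7): fills=#4x#3:7@99; bids=[#1:8@98 #2:6@95] asks=[#3:2@99]
After op 5 [order #5] limit_sell(price=100, qty=7): fills=none; bids=[#1:8@98 #2:6@95] asks=[#3:2@99 #5:7@100]
After op 6 [order #6] market_buy(qty=5): fills=#6x#3:2@99 #6x#5:3@100; bids=[#1:8@98 #2:6@95] asks=[#5:4@100]
After op 7 [order #7] market_buy(qty=6): fills=#7x#5:4@100; bids=[#1:8@98 #2:6@95] asks=[-]

Answer: BIDS (highest first):
  #1: 8@98
  #2: 6@95
ASKS (lowest first):
  (empty)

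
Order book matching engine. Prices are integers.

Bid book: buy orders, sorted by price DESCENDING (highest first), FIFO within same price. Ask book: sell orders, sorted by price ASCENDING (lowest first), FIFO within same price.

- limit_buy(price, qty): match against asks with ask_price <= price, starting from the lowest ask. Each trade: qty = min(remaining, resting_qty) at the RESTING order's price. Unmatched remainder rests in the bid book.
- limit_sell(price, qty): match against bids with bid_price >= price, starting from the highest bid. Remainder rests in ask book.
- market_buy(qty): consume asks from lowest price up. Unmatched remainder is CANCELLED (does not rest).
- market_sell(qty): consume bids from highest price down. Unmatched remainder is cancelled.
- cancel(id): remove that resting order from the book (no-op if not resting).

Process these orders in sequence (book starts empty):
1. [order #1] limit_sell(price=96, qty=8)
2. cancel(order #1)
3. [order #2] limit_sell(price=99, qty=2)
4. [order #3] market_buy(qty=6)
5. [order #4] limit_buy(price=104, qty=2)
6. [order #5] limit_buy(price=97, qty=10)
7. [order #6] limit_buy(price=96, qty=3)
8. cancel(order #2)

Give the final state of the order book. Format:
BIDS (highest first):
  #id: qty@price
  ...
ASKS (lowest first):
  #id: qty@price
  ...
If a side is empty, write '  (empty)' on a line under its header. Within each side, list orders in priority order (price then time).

Answer: BIDS (highest first):
  #4: 2@104
  #5: 10@97
  #6: 3@96
ASKS (lowest first):
  (empty)

Derivation:
After op 1 [order #1] limit_sell(price=96, qty=8): fills=none; bids=[-] asks=[#1:8@96]
After op 2 cancel(order #1): fills=none; bids=[-] asks=[-]
After op 3 [order #2] limit_sell(price=99, qty=2): fills=none; bids=[-] asks=[#2:2@99]
After op 4 [order #3] market_buy(qty=6): fills=#3x#2:2@99; bids=[-] asks=[-]
After op 5 [order #4] limit_buy(price=104, qty=2): fills=none; bids=[#4:2@104] asks=[-]
After op 6 [order #5] limit_buy(price=97, qty=10): fills=none; bids=[#4:2@104 #5:10@97] asks=[-]
After op 7 [order #6] limit_buy(price=96, qty=3): fills=none; bids=[#4:2@104 #5:10@97 #6:3@96] asks=[-]
After op 8 cancel(order #2): fills=none; bids=[#4:2@104 #5:10@97 #6:3@96] asks=[-]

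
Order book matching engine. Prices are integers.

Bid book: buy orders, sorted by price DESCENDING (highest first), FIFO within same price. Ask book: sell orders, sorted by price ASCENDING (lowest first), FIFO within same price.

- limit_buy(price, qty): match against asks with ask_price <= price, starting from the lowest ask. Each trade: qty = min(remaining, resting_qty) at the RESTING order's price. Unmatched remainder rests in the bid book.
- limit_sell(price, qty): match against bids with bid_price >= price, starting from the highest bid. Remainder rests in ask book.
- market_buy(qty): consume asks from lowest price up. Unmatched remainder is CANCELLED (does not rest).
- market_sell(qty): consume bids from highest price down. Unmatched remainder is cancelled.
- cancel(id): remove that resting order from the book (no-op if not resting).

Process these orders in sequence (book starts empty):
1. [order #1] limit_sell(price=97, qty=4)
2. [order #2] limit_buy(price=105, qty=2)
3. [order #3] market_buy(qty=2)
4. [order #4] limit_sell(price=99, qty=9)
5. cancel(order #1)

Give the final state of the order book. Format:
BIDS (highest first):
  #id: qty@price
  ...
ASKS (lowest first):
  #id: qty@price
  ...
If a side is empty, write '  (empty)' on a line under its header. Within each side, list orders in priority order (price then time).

After op 1 [order #1] limit_sell(price=97, qty=4): fills=none; bids=[-] asks=[#1:4@97]
After op 2 [order #2] limit_buy(price=105, qty=2): fills=#2x#1:2@97; bids=[-] asks=[#1:2@97]
After op 3 [order #3] market_buy(qty=2): fills=#3x#1:2@97; bids=[-] asks=[-]
After op 4 [order #4] limit_sell(price=99, qty=9): fills=none; bids=[-] asks=[#4:9@99]
After op 5 cancel(order #1): fills=none; bids=[-] asks=[#4:9@99]

Answer: BIDS (highest first):
  (empty)
ASKS (lowest first):
  #4: 9@99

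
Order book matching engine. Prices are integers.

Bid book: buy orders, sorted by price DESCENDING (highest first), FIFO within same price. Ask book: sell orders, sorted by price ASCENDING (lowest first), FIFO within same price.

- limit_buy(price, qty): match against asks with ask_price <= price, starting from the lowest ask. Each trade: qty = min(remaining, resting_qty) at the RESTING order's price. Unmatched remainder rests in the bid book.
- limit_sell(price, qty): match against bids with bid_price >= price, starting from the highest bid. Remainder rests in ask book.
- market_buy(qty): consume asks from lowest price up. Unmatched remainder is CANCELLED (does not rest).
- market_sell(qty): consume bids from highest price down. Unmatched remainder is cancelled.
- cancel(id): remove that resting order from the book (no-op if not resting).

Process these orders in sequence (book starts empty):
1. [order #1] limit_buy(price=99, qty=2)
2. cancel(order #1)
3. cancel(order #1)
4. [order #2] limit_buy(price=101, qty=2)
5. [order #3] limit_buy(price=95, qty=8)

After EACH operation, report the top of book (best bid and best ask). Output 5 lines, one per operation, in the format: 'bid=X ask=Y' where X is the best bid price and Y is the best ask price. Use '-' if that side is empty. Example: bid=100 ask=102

After op 1 [order #1] limit_buy(price=99, qty=2): fills=none; bids=[#1:2@99] asks=[-]
After op 2 cancel(order #1): fills=none; bids=[-] asks=[-]
After op 3 cancel(order #1): fills=none; bids=[-] asks=[-]
After op 4 [order #2] limit_buy(price=101, qty=2): fills=none; bids=[#2:2@101] asks=[-]
After op 5 [order #3] limit_buy(price=95, qty=8): fills=none; bids=[#2:2@101 #3:8@95] asks=[-]

Answer: bid=99 ask=-
bid=- ask=-
bid=- ask=-
bid=101 ask=-
bid=101 ask=-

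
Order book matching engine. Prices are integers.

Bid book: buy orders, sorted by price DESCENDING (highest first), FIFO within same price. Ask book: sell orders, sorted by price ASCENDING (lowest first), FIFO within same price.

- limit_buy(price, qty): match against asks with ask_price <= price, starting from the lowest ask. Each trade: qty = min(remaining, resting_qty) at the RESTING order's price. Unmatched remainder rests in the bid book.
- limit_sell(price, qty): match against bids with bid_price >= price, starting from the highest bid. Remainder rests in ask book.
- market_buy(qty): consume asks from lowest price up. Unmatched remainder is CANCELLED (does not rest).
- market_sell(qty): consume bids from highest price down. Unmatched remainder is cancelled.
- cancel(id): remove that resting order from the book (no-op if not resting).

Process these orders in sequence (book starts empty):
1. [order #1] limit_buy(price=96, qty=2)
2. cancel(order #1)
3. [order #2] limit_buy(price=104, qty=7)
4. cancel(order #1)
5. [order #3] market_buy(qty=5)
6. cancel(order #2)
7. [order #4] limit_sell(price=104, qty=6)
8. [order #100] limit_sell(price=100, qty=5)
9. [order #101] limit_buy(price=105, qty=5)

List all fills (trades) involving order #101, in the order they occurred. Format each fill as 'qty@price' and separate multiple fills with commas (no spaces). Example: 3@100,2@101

After op 1 [order #1] limit_buy(price=96, qty=2): fills=none; bids=[#1:2@96] asks=[-]
After op 2 cancel(order #1): fills=none; bids=[-] asks=[-]
After op 3 [order #2] limit_buy(price=104, qty=7): fills=none; bids=[#2:7@104] asks=[-]
After op 4 cancel(order #1): fills=none; bids=[#2:7@104] asks=[-]
After op 5 [order #3] market_buy(qty=5): fills=none; bids=[#2:7@104] asks=[-]
After op 6 cancel(order #2): fills=none; bids=[-] asks=[-]
After op 7 [order #4] limit_sell(price=104, qty=6): fills=none; bids=[-] asks=[#4:6@104]
After op 8 [order #100] limit_sell(price=100, qty=5): fills=none; bids=[-] asks=[#100:5@100 #4:6@104]
After op 9 [order #101] limit_buy(price=105, qty=5): fills=#101x#100:5@100; bids=[-] asks=[#4:6@104]

Answer: 5@100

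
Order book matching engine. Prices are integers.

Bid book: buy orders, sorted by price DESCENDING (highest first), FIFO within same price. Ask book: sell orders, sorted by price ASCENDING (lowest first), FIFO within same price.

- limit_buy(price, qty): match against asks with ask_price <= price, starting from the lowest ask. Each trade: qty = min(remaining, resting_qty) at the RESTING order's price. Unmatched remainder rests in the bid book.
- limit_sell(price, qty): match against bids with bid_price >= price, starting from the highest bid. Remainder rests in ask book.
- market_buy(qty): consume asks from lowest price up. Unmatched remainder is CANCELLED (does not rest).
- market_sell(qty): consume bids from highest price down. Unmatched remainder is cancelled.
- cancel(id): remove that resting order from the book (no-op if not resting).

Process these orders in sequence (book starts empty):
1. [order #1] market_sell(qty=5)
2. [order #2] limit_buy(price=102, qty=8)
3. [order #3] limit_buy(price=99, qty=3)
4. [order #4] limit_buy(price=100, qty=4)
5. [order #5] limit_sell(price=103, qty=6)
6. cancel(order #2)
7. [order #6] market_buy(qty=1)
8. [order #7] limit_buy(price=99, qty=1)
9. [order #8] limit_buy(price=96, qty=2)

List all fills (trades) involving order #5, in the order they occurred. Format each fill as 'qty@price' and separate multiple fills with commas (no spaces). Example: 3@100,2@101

Answer: 1@103

Derivation:
After op 1 [order #1] market_sell(qty=5): fills=none; bids=[-] asks=[-]
After op 2 [order #2] limit_buy(price=102, qty=8): fills=none; bids=[#2:8@102] asks=[-]
After op 3 [order #3] limit_buy(price=99, qty=3): fills=none; bids=[#2:8@102 #3:3@99] asks=[-]
After op 4 [order #4] limit_buy(price=100, qty=4): fills=none; bids=[#2:8@102 #4:4@100 #3:3@99] asks=[-]
After op 5 [order #5] limit_sell(price=103, qty=6): fills=none; bids=[#2:8@102 #4:4@100 #3:3@99] asks=[#5:6@103]
After op 6 cancel(order #2): fills=none; bids=[#4:4@100 #3:3@99] asks=[#5:6@103]
After op 7 [order #6] market_buy(qty=1): fills=#6x#5:1@103; bids=[#4:4@100 #3:3@99] asks=[#5:5@103]
After op 8 [order #7] limit_buy(price=99, qty=1): fills=none; bids=[#4:4@100 #3:3@99 #7:1@99] asks=[#5:5@103]
After op 9 [order #8] limit_buy(price=96, qty=2): fills=none; bids=[#4:4@100 #3:3@99 #7:1@99 #8:2@96] asks=[#5:5@103]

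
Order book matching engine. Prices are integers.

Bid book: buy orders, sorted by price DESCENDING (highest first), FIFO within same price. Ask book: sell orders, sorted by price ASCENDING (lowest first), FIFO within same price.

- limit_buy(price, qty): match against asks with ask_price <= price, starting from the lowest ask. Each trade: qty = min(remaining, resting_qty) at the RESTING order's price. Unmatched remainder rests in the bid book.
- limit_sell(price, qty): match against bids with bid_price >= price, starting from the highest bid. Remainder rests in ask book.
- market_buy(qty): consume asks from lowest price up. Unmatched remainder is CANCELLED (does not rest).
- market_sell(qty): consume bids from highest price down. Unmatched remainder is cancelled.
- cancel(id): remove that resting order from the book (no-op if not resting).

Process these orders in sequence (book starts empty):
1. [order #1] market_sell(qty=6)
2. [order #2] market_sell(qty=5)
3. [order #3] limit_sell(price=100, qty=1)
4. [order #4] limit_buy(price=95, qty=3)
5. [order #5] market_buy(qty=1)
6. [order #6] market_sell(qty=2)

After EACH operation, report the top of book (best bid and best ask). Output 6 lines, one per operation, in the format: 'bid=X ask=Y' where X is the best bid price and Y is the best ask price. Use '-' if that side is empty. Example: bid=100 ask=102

After op 1 [order #1] market_sell(qty=6): fills=none; bids=[-] asks=[-]
After op 2 [order #2] market_sell(qty=5): fills=none; bids=[-] asks=[-]
After op 3 [order #3] limit_sell(price=100, qty=1): fills=none; bids=[-] asks=[#3:1@100]
After op 4 [order #4] limit_buy(price=95, qty=3): fills=none; bids=[#4:3@95] asks=[#3:1@100]
After op 5 [order #5] market_buy(qty=1): fills=#5x#3:1@100; bids=[#4:3@95] asks=[-]
After op 6 [order #6] market_sell(qty=2): fills=#4x#6:2@95; bids=[#4:1@95] asks=[-]

Answer: bid=- ask=-
bid=- ask=-
bid=- ask=100
bid=95 ask=100
bid=95 ask=-
bid=95 ask=-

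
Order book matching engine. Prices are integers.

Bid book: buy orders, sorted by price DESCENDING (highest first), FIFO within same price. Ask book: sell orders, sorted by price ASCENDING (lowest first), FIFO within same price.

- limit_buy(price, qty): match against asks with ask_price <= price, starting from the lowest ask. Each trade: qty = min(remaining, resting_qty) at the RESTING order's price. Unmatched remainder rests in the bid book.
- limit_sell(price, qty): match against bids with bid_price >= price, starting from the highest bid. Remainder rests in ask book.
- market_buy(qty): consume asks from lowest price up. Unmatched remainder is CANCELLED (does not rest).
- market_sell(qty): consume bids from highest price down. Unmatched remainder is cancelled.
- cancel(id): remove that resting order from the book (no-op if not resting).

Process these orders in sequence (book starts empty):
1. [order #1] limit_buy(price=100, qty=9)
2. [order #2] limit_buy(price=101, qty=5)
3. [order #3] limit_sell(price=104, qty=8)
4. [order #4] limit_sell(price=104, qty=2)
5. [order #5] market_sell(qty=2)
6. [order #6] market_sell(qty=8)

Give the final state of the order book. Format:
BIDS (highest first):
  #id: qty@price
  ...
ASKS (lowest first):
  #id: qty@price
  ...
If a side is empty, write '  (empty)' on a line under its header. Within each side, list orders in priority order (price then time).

Answer: BIDS (highest first):
  #1: 4@100
ASKS (lowest first):
  #3: 8@104
  #4: 2@104

Derivation:
After op 1 [order #1] limit_buy(price=100, qty=9): fills=none; bids=[#1:9@100] asks=[-]
After op 2 [order #2] limit_buy(price=101, qty=5): fills=none; bids=[#2:5@101 #1:9@100] asks=[-]
After op 3 [order #3] limit_sell(price=104, qty=8): fills=none; bids=[#2:5@101 #1:9@100] asks=[#3:8@104]
After op 4 [order #4] limit_sell(price=104, qty=2): fills=none; bids=[#2:5@101 #1:9@100] asks=[#3:8@104 #4:2@104]
After op 5 [order #5] market_sell(qty=2): fills=#2x#5:2@101; bids=[#2:3@101 #1:9@100] asks=[#3:8@104 #4:2@104]
After op 6 [order #6] market_sell(qty=8): fills=#2x#6:3@101 #1x#6:5@100; bids=[#1:4@100] asks=[#3:8@104 #4:2@104]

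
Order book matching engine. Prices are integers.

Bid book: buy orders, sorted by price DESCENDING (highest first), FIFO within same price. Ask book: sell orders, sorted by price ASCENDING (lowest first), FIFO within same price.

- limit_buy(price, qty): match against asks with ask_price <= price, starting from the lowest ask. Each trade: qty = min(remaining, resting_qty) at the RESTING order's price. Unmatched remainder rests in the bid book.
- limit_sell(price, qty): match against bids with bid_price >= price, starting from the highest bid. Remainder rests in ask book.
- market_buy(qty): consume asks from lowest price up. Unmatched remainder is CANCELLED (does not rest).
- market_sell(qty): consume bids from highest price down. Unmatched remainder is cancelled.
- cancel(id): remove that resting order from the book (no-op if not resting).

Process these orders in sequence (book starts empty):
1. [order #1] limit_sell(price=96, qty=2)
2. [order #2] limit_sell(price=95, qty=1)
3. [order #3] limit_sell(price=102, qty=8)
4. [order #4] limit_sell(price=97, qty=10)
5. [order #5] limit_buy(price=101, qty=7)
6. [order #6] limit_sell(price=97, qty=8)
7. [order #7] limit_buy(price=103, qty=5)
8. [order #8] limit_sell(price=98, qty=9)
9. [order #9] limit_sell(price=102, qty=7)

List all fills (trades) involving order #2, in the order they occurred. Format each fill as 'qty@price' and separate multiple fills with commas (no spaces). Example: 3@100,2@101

Answer: 1@95

Derivation:
After op 1 [order #1] limit_sell(price=96, qty=2): fills=none; bids=[-] asks=[#1:2@96]
After op 2 [order #2] limit_sell(price=95, qty=1): fills=none; bids=[-] asks=[#2:1@95 #1:2@96]
After op 3 [order #3] limit_sell(price=102, qty=8): fills=none; bids=[-] asks=[#2:1@95 #1:2@96 #3:8@102]
After op 4 [order #4] limit_sell(price=97, qty=10): fills=none; bids=[-] asks=[#2:1@95 #1:2@96 #4:10@97 #3:8@102]
After op 5 [order #5] limit_buy(price=101, qty=7): fills=#5x#2:1@95 #5x#1:2@96 #5x#4:4@97; bids=[-] asks=[#4:6@97 #3:8@102]
After op 6 [order #6] limit_sell(price=97, qty=8): fills=none; bids=[-] asks=[#4:6@97 #6:8@97 #3:8@102]
After op 7 [order #7] limit_buy(price=103, qty=5): fills=#7x#4:5@97; bids=[-] asks=[#4:1@97 #6:8@97 #3:8@102]
After op 8 [order #8] limit_sell(price=98, qty=9): fills=none; bids=[-] asks=[#4:1@97 #6:8@97 #8:9@98 #3:8@102]
After op 9 [order #9] limit_sell(price=102, qty=7): fills=none; bids=[-] asks=[#4:1@97 #6:8@97 #8:9@98 #3:8@102 #9:7@102]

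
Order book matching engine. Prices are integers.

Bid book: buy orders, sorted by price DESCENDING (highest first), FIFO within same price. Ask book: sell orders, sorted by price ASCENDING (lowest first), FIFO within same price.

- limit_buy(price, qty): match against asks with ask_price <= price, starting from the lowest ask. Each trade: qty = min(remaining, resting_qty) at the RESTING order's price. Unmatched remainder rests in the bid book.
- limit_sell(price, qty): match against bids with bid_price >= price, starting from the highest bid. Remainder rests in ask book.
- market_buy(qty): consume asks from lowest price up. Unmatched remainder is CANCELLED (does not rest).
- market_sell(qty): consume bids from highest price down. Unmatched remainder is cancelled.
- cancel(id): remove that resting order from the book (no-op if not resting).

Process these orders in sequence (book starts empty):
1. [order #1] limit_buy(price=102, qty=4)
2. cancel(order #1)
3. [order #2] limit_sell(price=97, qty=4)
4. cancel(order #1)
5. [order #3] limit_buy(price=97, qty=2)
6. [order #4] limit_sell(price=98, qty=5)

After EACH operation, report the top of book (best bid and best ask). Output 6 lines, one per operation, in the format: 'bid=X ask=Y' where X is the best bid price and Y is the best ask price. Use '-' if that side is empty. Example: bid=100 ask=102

Answer: bid=102 ask=-
bid=- ask=-
bid=- ask=97
bid=- ask=97
bid=- ask=97
bid=- ask=97

Derivation:
After op 1 [order #1] limit_buy(price=102, qty=4): fills=none; bids=[#1:4@102] asks=[-]
After op 2 cancel(order #1): fills=none; bids=[-] asks=[-]
After op 3 [order #2] limit_sell(price=97, qty=4): fills=none; bids=[-] asks=[#2:4@97]
After op 4 cancel(order #1): fills=none; bids=[-] asks=[#2:4@97]
After op 5 [order #3] limit_buy(price=97, qty=2): fills=#3x#2:2@97; bids=[-] asks=[#2:2@97]
After op 6 [order #4] limit_sell(price=98, qty=5): fills=none; bids=[-] asks=[#2:2@97 #4:5@98]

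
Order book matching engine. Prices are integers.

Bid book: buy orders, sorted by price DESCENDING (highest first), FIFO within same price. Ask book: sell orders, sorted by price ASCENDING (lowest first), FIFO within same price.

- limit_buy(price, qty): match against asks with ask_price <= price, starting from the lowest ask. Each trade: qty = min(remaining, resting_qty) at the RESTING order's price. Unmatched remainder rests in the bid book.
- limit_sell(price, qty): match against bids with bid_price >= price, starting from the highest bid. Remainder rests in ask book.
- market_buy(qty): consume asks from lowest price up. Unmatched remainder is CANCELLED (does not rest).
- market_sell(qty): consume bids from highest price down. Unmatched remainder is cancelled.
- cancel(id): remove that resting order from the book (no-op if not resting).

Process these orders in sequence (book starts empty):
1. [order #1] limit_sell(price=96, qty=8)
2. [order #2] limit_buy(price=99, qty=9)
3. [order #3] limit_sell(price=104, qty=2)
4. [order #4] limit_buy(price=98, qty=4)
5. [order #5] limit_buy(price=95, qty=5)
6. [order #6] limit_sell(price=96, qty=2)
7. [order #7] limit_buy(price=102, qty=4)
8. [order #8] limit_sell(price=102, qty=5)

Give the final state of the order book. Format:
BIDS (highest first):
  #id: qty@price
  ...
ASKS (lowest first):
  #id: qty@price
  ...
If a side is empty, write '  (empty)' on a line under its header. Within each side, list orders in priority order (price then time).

Answer: BIDS (highest first):
  #4: 3@98
  #5: 5@95
ASKS (lowest first):
  #8: 1@102
  #3: 2@104

Derivation:
After op 1 [order #1] limit_sell(price=96, qty=8): fills=none; bids=[-] asks=[#1:8@96]
After op 2 [order #2] limit_buy(price=99, qty=9): fills=#2x#1:8@96; bids=[#2:1@99] asks=[-]
After op 3 [order #3] limit_sell(price=104, qty=2): fills=none; bids=[#2:1@99] asks=[#3:2@104]
After op 4 [order #4] limit_buy(price=98, qty=4): fills=none; bids=[#2:1@99 #4:4@98] asks=[#3:2@104]
After op 5 [order #5] limit_buy(price=95, qty=5): fills=none; bids=[#2:1@99 #4:4@98 #5:5@95] asks=[#3:2@104]
After op 6 [order #6] limit_sell(price=96, qty=2): fills=#2x#6:1@99 #4x#6:1@98; bids=[#4:3@98 #5:5@95] asks=[#3:2@104]
After op 7 [order #7] limit_buy(price=102, qty=4): fills=none; bids=[#7:4@102 #4:3@98 #5:5@95] asks=[#3:2@104]
After op 8 [order #8] limit_sell(price=102, qty=5): fills=#7x#8:4@102; bids=[#4:3@98 #5:5@95] asks=[#8:1@102 #3:2@104]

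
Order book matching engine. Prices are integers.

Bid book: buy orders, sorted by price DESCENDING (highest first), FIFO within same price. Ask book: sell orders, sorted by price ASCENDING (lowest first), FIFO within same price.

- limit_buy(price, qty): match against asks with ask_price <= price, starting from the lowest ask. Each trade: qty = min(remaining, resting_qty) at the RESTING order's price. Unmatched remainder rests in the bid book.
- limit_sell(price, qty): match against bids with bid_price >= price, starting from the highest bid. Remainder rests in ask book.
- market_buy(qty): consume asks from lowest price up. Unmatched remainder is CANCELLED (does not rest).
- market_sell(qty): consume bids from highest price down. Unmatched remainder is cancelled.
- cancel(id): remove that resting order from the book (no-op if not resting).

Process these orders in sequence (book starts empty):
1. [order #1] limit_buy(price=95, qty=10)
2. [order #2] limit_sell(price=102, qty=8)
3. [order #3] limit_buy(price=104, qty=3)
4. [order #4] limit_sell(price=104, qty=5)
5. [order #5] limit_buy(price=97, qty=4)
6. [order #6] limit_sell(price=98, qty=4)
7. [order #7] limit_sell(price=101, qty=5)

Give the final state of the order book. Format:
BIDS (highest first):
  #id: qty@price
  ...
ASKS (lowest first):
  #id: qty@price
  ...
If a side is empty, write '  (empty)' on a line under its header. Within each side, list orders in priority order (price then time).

Answer: BIDS (highest first):
  #5: 4@97
  #1: 10@95
ASKS (lowest first):
  #6: 4@98
  #7: 5@101
  #2: 5@102
  #4: 5@104

Derivation:
After op 1 [order #1] limit_buy(price=95, qty=10): fills=none; bids=[#1:10@95] asks=[-]
After op 2 [order #2] limit_sell(price=102, qty=8): fills=none; bids=[#1:10@95] asks=[#2:8@102]
After op 3 [order #3] limit_buy(price=104, qty=3): fills=#3x#2:3@102; bids=[#1:10@95] asks=[#2:5@102]
After op 4 [order #4] limit_sell(price=104, qty=5): fills=none; bids=[#1:10@95] asks=[#2:5@102 #4:5@104]
After op 5 [order #5] limit_buy(price=97, qty=4): fills=none; bids=[#5:4@97 #1:10@95] asks=[#2:5@102 #4:5@104]
After op 6 [order #6] limit_sell(price=98, qty=4): fills=none; bids=[#5:4@97 #1:10@95] asks=[#6:4@98 #2:5@102 #4:5@104]
After op 7 [order #7] limit_sell(price=101, qty=5): fills=none; bids=[#5:4@97 #1:10@95] asks=[#6:4@98 #7:5@101 #2:5@102 #4:5@104]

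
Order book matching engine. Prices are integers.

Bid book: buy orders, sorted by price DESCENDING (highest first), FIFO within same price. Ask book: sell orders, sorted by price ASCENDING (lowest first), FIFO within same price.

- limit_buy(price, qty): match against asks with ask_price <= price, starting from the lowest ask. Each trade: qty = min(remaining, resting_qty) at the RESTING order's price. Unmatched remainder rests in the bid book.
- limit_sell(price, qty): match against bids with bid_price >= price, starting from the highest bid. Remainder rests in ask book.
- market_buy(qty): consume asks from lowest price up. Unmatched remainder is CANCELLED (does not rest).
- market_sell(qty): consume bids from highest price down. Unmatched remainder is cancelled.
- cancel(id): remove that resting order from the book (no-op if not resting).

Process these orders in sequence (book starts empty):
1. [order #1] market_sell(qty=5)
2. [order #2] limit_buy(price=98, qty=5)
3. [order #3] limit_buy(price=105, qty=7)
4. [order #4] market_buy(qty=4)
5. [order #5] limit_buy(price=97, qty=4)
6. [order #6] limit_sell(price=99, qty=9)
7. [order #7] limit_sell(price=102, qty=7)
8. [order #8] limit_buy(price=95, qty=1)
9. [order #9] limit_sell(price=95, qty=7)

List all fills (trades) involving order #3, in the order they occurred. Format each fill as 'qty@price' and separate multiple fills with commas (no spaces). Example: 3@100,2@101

Answer: 7@105

Derivation:
After op 1 [order #1] market_sell(qty=5): fills=none; bids=[-] asks=[-]
After op 2 [order #2] limit_buy(price=98, qty=5): fills=none; bids=[#2:5@98] asks=[-]
After op 3 [order #3] limit_buy(price=105, qty=7): fills=none; bids=[#3:7@105 #2:5@98] asks=[-]
After op 4 [order #4] market_buy(qty=4): fills=none; bids=[#3:7@105 #2:5@98] asks=[-]
After op 5 [order #5] limit_buy(price=97, qty=4): fills=none; bids=[#3:7@105 #2:5@98 #5:4@97] asks=[-]
After op 6 [order #6] limit_sell(price=99, qty=9): fills=#3x#6:7@105; bids=[#2:5@98 #5:4@97] asks=[#6:2@99]
After op 7 [order #7] limit_sell(price=102, qty=7): fills=none; bids=[#2:5@98 #5:4@97] asks=[#6:2@99 #7:7@102]
After op 8 [order #8] limit_buy(price=95, qty=1): fills=none; bids=[#2:5@98 #5:4@97 #8:1@95] asks=[#6:2@99 #7:7@102]
After op 9 [order #9] limit_sell(price=95, qty=7): fills=#2x#9:5@98 #5x#9:2@97; bids=[#5:2@97 #8:1@95] asks=[#6:2@99 #7:7@102]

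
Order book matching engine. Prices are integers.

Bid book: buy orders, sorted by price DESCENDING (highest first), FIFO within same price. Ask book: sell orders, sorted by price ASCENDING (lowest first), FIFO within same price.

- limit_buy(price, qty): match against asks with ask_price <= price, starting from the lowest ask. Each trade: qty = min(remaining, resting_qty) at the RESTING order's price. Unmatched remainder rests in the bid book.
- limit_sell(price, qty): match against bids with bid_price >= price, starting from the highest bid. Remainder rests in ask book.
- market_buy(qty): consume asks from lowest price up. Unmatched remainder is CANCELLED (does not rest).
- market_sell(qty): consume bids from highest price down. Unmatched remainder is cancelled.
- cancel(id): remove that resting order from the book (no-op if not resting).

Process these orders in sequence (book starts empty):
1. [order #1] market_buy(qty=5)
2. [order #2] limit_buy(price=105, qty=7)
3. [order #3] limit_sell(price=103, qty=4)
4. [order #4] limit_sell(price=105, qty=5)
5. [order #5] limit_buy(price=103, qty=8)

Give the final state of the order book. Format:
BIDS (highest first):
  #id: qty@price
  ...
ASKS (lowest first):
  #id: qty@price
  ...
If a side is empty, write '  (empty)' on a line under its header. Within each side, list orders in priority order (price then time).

Answer: BIDS (highest first):
  #5: 8@103
ASKS (lowest first):
  #4: 2@105

Derivation:
After op 1 [order #1] market_buy(qty=5): fills=none; bids=[-] asks=[-]
After op 2 [order #2] limit_buy(price=105, qty=7): fills=none; bids=[#2:7@105] asks=[-]
After op 3 [order #3] limit_sell(price=103, qty=4): fills=#2x#3:4@105; bids=[#2:3@105] asks=[-]
After op 4 [order #4] limit_sell(price=105, qty=5): fills=#2x#4:3@105; bids=[-] asks=[#4:2@105]
After op 5 [order #5] limit_buy(price=103, qty=8): fills=none; bids=[#5:8@103] asks=[#4:2@105]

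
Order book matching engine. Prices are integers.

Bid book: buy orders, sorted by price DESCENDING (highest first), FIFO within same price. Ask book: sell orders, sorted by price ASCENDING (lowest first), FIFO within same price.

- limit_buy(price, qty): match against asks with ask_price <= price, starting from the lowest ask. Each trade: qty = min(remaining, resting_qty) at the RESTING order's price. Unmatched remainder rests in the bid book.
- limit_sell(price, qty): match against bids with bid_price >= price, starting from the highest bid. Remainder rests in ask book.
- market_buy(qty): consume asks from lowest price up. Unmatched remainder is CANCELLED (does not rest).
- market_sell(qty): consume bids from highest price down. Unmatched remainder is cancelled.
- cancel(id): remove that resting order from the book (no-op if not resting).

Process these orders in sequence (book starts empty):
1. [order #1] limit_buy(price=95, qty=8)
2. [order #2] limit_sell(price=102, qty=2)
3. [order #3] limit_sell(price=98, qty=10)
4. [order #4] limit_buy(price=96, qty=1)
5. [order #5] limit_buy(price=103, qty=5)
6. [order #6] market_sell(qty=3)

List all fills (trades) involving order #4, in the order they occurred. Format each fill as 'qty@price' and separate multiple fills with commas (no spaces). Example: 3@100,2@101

Answer: 1@96

Derivation:
After op 1 [order #1] limit_buy(price=95, qty=8): fills=none; bids=[#1:8@95] asks=[-]
After op 2 [order #2] limit_sell(price=102, qty=2): fills=none; bids=[#1:8@95] asks=[#2:2@102]
After op 3 [order #3] limit_sell(price=98, qty=10): fills=none; bids=[#1:8@95] asks=[#3:10@98 #2:2@102]
After op 4 [order #4] limit_buy(price=96, qty=1): fills=none; bids=[#4:1@96 #1:8@95] asks=[#3:10@98 #2:2@102]
After op 5 [order #5] limit_buy(price=103, qty=5): fills=#5x#3:5@98; bids=[#4:1@96 #1:8@95] asks=[#3:5@98 #2:2@102]
After op 6 [order #6] market_sell(qty=3): fills=#4x#6:1@96 #1x#6:2@95; bids=[#1:6@95] asks=[#3:5@98 #2:2@102]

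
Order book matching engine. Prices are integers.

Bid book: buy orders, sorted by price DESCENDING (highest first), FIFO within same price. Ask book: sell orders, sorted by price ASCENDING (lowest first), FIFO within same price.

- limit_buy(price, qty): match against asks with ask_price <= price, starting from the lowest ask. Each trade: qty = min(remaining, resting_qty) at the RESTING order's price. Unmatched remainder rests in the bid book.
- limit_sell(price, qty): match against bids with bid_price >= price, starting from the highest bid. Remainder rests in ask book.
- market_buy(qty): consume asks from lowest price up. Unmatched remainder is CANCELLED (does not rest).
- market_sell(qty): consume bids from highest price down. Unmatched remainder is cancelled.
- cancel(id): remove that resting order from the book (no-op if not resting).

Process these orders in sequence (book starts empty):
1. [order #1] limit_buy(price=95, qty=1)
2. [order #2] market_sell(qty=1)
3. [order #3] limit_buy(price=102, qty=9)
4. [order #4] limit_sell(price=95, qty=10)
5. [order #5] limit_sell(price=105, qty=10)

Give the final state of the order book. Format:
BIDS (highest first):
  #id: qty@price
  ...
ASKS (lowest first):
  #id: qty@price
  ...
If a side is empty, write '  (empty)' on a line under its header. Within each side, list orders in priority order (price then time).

Answer: BIDS (highest first):
  (empty)
ASKS (lowest first):
  #4: 1@95
  #5: 10@105

Derivation:
After op 1 [order #1] limit_buy(price=95, qty=1): fills=none; bids=[#1:1@95] asks=[-]
After op 2 [order #2] market_sell(qty=1): fills=#1x#2:1@95; bids=[-] asks=[-]
After op 3 [order #3] limit_buy(price=102, qty=9): fills=none; bids=[#3:9@102] asks=[-]
After op 4 [order #4] limit_sell(price=95, qty=10): fills=#3x#4:9@102; bids=[-] asks=[#4:1@95]
After op 5 [order #5] limit_sell(price=105, qty=10): fills=none; bids=[-] asks=[#4:1@95 #5:10@105]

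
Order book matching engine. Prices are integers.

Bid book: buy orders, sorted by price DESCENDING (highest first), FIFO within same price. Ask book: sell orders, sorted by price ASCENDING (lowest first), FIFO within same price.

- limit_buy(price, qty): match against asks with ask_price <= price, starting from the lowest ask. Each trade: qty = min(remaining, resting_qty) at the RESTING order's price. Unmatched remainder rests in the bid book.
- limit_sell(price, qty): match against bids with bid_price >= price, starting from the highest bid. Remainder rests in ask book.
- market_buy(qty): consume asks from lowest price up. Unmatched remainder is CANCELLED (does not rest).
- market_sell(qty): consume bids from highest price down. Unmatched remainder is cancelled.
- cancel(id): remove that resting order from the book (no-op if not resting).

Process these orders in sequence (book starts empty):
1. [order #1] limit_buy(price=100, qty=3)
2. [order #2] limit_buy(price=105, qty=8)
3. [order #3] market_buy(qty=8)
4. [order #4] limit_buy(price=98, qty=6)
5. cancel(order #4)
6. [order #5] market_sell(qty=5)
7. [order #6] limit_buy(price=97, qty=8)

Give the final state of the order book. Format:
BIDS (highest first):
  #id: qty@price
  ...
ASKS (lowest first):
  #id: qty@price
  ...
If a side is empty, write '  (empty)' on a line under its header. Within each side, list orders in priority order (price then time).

Answer: BIDS (highest first):
  #2: 3@105
  #1: 3@100
  #6: 8@97
ASKS (lowest first):
  (empty)

Derivation:
After op 1 [order #1] limit_buy(price=100, qty=3): fills=none; bids=[#1:3@100] asks=[-]
After op 2 [order #2] limit_buy(price=105, qty=8): fills=none; bids=[#2:8@105 #1:3@100] asks=[-]
After op 3 [order #3] market_buy(qty=8): fills=none; bids=[#2:8@105 #1:3@100] asks=[-]
After op 4 [order #4] limit_buy(price=98, qty=6): fills=none; bids=[#2:8@105 #1:3@100 #4:6@98] asks=[-]
After op 5 cancel(order #4): fills=none; bids=[#2:8@105 #1:3@100] asks=[-]
After op 6 [order #5] market_sell(qty=5): fills=#2x#5:5@105; bids=[#2:3@105 #1:3@100] asks=[-]
After op 7 [order #6] limit_buy(price=97, qty=8): fills=none; bids=[#2:3@105 #1:3@100 #6:8@97] asks=[-]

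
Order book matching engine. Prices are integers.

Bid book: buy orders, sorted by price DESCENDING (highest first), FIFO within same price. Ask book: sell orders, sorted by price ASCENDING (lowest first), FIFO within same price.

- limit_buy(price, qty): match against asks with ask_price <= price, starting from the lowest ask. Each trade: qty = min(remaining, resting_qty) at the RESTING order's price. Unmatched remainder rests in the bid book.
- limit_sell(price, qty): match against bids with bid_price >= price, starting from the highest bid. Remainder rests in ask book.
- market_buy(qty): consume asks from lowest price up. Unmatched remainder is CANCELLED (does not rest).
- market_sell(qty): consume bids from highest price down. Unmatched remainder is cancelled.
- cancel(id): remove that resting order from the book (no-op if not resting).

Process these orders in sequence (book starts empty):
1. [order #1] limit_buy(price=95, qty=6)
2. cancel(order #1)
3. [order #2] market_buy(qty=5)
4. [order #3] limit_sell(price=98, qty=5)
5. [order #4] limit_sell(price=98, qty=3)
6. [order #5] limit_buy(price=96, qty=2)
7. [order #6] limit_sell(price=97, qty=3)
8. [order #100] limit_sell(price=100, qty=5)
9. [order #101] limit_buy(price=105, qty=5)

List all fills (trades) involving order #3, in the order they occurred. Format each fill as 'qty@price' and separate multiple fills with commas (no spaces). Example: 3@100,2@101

Answer: 2@98

Derivation:
After op 1 [order #1] limit_buy(price=95, qty=6): fills=none; bids=[#1:6@95] asks=[-]
After op 2 cancel(order #1): fills=none; bids=[-] asks=[-]
After op 3 [order #2] market_buy(qty=5): fills=none; bids=[-] asks=[-]
After op 4 [order #3] limit_sell(price=98, qty=5): fills=none; bids=[-] asks=[#3:5@98]
After op 5 [order #4] limit_sell(price=98, qty=3): fills=none; bids=[-] asks=[#3:5@98 #4:3@98]
After op 6 [order #5] limit_buy(price=96, qty=2): fills=none; bids=[#5:2@96] asks=[#3:5@98 #4:3@98]
After op 7 [order #6] limit_sell(price=97, qty=3): fills=none; bids=[#5:2@96] asks=[#6:3@97 #3:5@98 #4:3@98]
After op 8 [order #100] limit_sell(price=100, qty=5): fills=none; bids=[#5:2@96] asks=[#6:3@97 #3:5@98 #4:3@98 #100:5@100]
After op 9 [order #101] limit_buy(price=105, qty=5): fills=#101x#6:3@97 #101x#3:2@98; bids=[#5:2@96] asks=[#3:3@98 #4:3@98 #100:5@100]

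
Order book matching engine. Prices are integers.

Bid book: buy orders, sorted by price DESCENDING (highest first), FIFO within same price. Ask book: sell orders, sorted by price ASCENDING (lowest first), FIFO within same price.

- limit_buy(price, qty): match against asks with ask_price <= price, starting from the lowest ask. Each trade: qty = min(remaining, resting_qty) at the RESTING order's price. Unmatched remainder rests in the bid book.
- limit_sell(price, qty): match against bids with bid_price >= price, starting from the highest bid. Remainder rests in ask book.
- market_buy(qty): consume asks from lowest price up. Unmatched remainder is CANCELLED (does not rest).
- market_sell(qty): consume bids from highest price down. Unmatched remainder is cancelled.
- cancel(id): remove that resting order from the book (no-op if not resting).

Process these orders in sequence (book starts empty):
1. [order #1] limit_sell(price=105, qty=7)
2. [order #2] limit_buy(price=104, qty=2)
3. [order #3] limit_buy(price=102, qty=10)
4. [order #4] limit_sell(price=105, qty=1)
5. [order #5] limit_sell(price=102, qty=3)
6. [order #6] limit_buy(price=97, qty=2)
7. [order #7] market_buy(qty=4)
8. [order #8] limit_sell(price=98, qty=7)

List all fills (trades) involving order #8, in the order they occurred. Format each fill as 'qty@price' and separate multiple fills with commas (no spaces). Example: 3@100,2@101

Answer: 7@102

Derivation:
After op 1 [order #1] limit_sell(price=105, qty=7): fills=none; bids=[-] asks=[#1:7@105]
After op 2 [order #2] limit_buy(price=104, qty=2): fills=none; bids=[#2:2@104] asks=[#1:7@105]
After op 3 [order #3] limit_buy(price=102, qty=10): fills=none; bids=[#2:2@104 #3:10@102] asks=[#1:7@105]
After op 4 [order #4] limit_sell(price=105, qty=1): fills=none; bids=[#2:2@104 #3:10@102] asks=[#1:7@105 #4:1@105]
After op 5 [order #5] limit_sell(price=102, qty=3): fills=#2x#5:2@104 #3x#5:1@102; bids=[#3:9@102] asks=[#1:7@105 #4:1@105]
After op 6 [order #6] limit_buy(price=97, qty=2): fills=none; bids=[#3:9@102 #6:2@97] asks=[#1:7@105 #4:1@105]
After op 7 [order #7] market_buy(qty=4): fills=#7x#1:4@105; bids=[#3:9@102 #6:2@97] asks=[#1:3@105 #4:1@105]
After op 8 [order #8] limit_sell(price=98, qty=7): fills=#3x#8:7@102; bids=[#3:2@102 #6:2@97] asks=[#1:3@105 #4:1@105]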